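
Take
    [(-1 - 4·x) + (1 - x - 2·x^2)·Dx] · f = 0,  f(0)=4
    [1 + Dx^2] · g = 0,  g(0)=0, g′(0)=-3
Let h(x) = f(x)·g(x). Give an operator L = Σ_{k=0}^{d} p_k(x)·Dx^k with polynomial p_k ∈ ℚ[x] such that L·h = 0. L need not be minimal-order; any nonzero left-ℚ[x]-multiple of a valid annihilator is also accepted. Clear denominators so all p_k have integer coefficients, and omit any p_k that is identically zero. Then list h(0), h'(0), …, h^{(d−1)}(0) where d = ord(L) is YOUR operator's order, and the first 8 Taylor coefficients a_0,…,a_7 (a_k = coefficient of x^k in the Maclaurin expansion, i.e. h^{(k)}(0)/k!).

f: a_k = 4, 4, 12, 20, 44, 84, 172, 340, …
g: a_k = 0, -3, 0, 1/2, 0, -1/40, 0, 1/1680, …
Sym-product of L_f,L_g gives L₀ (≤ ord 2).
L = (3 + x + 2·x^2) + (2 + 8·x)·Dx + (-1 + x + 2·x^2)·Dx^2  (order 2).
h: a_k = 0, -12, -12, -34, -58, -1261/10, -2421/10, -41521/84, …
ICs: h(0) = 0, h′(0) = -12.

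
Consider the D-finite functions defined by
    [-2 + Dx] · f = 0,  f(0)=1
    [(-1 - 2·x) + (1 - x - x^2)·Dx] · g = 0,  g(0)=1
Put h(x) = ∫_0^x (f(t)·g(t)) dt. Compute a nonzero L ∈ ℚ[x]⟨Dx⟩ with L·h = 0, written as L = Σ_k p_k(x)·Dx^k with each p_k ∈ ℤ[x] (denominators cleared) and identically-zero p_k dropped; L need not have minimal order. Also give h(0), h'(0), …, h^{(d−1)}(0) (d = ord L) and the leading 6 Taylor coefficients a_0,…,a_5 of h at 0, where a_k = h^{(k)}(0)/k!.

L = (3 - 2·x^2)·Dx + (-1 + x + x^2)·Dx^2  (order 2).
h: a_k = 0, 1, 3/2, 2, 31/12, 17/5, …
ICs: h(0) = 0, h′(0) = 1.

f: a_k = 1, 2, 2, 4/3, 2/3, 4/15, …
g: a_k = 1, 1, 2, 3, 5, 8, …
L₀ := L_f ⊗_s L_g (sym. prod.), ord ≤ 1.
h=∫h₀ ⇒ L = L₀·Dx.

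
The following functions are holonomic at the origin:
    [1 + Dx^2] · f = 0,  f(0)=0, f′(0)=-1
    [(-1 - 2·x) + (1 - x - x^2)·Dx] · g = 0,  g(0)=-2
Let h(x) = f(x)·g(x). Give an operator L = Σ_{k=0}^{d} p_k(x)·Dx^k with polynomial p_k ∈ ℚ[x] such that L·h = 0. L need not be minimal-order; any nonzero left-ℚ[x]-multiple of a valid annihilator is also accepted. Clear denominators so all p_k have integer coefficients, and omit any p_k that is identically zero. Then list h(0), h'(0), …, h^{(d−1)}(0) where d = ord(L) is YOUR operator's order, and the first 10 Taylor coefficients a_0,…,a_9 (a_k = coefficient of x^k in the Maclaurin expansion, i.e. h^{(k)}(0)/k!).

L = (1 + x + x^2) + (2 + 4·x)·Dx + (-1 + x + x^2)·Dx^2  (order 2).
h: a_k = 0, 2, 2, 11/3, 17/3, 187/20, 901/60, 61403/2520, 19849/504, 11566657/181440, …
ICs: h(0) = 0, h′(0) = 2.

f: a_k = 0, -1, 0, 1/6, 0, -1/120, 0, 1/5040, 0, -1/362880, …
g: a_k = -2, -2, -4, -6, -10, -16, -26, -42, -68, -110, …
Product ⇒ symmetric product L₀, ord ≤ 2.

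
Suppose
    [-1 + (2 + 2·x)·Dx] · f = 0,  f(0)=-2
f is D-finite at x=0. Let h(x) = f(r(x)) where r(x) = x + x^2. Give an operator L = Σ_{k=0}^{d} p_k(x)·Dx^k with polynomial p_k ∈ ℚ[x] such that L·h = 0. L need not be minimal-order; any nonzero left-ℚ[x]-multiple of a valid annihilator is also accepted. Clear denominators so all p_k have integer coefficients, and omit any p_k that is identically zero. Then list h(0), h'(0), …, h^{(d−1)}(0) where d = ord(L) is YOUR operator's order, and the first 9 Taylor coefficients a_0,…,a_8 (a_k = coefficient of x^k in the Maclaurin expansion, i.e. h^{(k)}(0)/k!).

f: a_k = -2, -1, 1/4, -1/8, 5/64, -7/128, 21/512, -33/1024, 429/16384, …
h₀=f(r): pull back L_f along r ⇒ L₀.
L = (-1 - 2·x) + (2 + 2·x + 2·x^2)·Dx  (order 1).
h: a_k = -2, -1, -3/4, 3/8, -3/64, -15/128, 57/512, -21/1024, -867/16384, …
ICs: h(0) = -2.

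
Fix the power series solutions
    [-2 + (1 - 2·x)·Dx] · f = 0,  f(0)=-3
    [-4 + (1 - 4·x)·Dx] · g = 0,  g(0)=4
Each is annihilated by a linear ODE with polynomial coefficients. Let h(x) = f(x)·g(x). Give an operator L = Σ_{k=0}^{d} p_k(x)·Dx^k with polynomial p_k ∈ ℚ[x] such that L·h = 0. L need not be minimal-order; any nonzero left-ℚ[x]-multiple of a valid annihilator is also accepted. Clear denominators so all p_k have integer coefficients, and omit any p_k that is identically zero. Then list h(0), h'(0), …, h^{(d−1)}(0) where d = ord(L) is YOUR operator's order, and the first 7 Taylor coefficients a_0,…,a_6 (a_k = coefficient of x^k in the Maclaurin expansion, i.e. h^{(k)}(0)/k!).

f: a_k = -3, -6, -12, -24, -48, -96, -192, …
g: a_k = 4, 16, 64, 256, 1024, 4096, 16384, …
h₀=f·g: eliminate ⇒ L₀, order ≤ 1·1.
L = (-6 + 16·x) + (1 - 6·x + 8·x^2)·Dx  (order 1).
h: a_k = -12, -72, -336, -1440, -5952, -24192, -97536, …
ICs: h(0) = -12.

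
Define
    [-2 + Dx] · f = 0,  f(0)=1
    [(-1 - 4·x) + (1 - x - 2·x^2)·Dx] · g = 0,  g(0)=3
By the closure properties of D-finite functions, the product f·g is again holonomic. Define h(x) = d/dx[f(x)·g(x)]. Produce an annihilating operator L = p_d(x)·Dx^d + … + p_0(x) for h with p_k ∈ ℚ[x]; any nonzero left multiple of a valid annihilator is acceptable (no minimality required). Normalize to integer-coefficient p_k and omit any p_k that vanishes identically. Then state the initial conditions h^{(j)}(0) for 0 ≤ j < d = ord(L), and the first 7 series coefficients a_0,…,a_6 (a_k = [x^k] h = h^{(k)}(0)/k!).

f: a_k = 1, 2, 2, 4/3, 2/3, 4/15, 4/45, …
g: a_k = 3, 3, 9, 15, 33, 63, 129, …
h₀=f·g: eliminate ⇒ L₀, order ≤ 1·1.
Derive L from L₀ (diff closure).
L = (14 + 16·x - 12·x^2 - 16·x^3 + 16·x^4) + (-3 + x + 12·x^2 - 8·x^4)·Dx  (order 1).
h: a_k = 9, 42, 129, 348, 869, 10442/5, 24351/5, …
ICs: h(0) = 9.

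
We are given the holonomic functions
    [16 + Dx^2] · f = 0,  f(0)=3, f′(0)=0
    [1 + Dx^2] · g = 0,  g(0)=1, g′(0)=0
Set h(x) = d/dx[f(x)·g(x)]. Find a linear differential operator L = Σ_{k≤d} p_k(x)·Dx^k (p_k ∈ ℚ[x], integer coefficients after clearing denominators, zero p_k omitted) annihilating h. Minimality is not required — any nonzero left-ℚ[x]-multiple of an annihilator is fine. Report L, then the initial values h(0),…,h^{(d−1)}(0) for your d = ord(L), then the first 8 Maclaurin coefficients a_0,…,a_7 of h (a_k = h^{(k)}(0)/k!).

L = 225 + 34·Dx^2 + Dx^4  (order 4).
h: a_k = 0, -51, 0, 353/2, 0, -8177/40, 0, 198593/1680, …
ICs: h(0) = 0, h′(0) = -51, h′′(0) = 0, h′′′(0) = 1059.

f: a_k = 3, 0, -24, 0, 32, 0, -256/15, 0, …
g: a_k = 1, 0, -1/2, 0, 1/24, 0, -1/720, 0, …
Sym-product of L_f,L_g gives L₀ (≤ ord 4).
h=h₀': d/dx-closure on L₀ ⇒ L.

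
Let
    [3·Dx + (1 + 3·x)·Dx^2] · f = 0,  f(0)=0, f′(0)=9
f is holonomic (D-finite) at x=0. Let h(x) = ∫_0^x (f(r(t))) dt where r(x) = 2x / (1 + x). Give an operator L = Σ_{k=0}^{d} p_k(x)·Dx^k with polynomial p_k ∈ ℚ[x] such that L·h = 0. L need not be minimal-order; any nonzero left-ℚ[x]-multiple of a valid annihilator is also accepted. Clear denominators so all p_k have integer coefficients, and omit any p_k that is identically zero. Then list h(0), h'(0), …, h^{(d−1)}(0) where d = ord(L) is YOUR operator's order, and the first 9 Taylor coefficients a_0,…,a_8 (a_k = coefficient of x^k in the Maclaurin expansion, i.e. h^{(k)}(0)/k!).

L = (8 + 14·x)·Dx^2 + (1 + 8·x + 7·x^2)·Dx^3  (order 3).
h: a_k = 0, 0, 9, -24, 171/2, -360, 8403/5, -58824/7, 1235313/28, …
ICs: h(0) = 0, h′(0) = 0, h′′(0) = 18.

f: a_k = 0, 9, -27/2, 27, -243/4, 729/5, -729/2, 6561/7, -19683/8, …
h₀=f(r): pull back L_f along r ⇒ L₀.
∫: right-multiply L₀ by Dx.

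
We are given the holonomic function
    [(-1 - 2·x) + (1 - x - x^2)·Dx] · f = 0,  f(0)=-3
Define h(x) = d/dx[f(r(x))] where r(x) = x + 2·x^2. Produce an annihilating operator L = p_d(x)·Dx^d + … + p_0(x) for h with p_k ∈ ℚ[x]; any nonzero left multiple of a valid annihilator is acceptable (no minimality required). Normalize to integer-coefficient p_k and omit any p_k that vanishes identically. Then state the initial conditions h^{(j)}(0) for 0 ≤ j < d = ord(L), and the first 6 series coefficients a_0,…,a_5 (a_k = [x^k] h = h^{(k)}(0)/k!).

L = (8 + 42·x + 126·x^2 + 208·x^3 + 408·x^4 + 480·x^5 + 320·x^6) + (-1 - 5·x - 3·x^2 + 18·x^3 + 80·x^4 + 120·x^5 + 112·x^6 + 64·x^7)·Dx  (order 1).
h: a_k = -3, -24, -99, -372, -1260, -4266, …
ICs: h(0) = -3.

f: a_k = -3, -3, -6, -9, -15, -24, …
Change of var in L_f (x↦r) gives L₀.
h₀' ⇒ L via d/dx closure of L₀.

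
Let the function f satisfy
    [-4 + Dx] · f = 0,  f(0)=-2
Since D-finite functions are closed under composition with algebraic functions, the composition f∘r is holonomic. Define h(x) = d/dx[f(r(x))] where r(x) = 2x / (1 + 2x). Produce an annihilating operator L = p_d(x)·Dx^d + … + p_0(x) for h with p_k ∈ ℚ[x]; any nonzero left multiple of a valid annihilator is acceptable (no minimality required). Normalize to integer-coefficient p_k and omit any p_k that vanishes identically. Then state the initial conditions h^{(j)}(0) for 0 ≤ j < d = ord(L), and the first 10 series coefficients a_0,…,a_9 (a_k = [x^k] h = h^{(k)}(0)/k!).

f: a_k = -2, -8, -16, -64/3, -64/3, -256/15, -512/45, -2048/315, -1024/315, -4096/2835, …
Substitute x→r, Dx→(1/r')Dx; clear ⇒ L₀.
h=h₀': d/dx-closure on L₀ ⇒ L.
L = (4 - 8·x) + (-1 - 4·x - 4·x^2)·Dx  (order 1).
h: a_k = -16, -64, 64, 512/3, -1792/3, 11264/15, 17408/45, -1294336/315, 3395584/315, -48480256/2835, …
ICs: h(0) = -16.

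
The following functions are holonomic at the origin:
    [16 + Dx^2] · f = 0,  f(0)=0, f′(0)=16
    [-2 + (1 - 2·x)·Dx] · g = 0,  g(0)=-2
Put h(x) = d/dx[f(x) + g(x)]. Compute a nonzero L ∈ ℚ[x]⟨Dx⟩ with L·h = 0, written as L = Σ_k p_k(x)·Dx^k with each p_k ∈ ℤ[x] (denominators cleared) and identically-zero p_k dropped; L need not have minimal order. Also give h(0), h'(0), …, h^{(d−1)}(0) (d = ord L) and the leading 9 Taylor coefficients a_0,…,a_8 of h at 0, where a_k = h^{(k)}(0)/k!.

f: a_k = 0, 16, 0, -128/3, 0, 512/15, 0, -4096/315, 0, …
g: a_k = -2, -4, -8, -16, -32, -64, -128, -256, -512, …
Sum ⇒ L₀ = lclm(L_f,L_g) in ℚ(x)⟨Dx⟩.
h₀' ⇒ L via d/dx closure of L₀.
L = (512 - 512·x + 512·x^2) + (-80 + 288·x - 384·x^2 + 256·x^3)·Dx + (32 - 32·x + 32·x^2)·Dx^2 + (-5 + 18·x - 24·x^2 + 16·x^3)·Dx^3  (order 3).
h: a_k = 12, -16, -176, -128, -448/3, -768, -84736/45, -4096, -2894848/315, …
ICs: h(0) = 12, h′(0) = -16, h′′(0) = -352.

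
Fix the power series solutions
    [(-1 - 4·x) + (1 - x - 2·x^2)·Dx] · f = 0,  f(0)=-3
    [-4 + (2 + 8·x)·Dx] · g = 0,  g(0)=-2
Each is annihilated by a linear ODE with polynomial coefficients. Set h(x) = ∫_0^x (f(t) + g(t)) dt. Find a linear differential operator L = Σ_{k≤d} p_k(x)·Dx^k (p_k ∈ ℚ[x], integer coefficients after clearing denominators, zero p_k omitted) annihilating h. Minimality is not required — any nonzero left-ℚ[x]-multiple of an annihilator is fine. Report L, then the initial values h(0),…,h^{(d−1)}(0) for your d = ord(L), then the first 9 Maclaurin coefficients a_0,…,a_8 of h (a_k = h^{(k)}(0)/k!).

f: a_k = -3, -3, -9, -15, -33, -63, -129, -255, -513, …
g: a_k = -2, -4, 4, -8, 20, -56, 168, -528, 1716, …
f+g: L₀ = lclm(L_f,L_g), ord ≤ 1+1.
∫: right-multiply L₀ by Dx.
L = (-16 - 84·x - 120·x^2 - 160·x^3)·Dx + (10 + 52·x + 204·x^2 + 400·x^3 + 400·x^4)·Dx^2 + (1 - 7·x - 56·x^2 - 8·x^3 + 200·x^4 + 160·x^5)·Dx^3  (order 3).
h: a_k = 0, -5, -7/2, -5/3, -23/4, -13/5, -119/6, 39/7, -783/8, …
ICs: h(0) = 0, h′(0) = -5, h′′(0) = -7.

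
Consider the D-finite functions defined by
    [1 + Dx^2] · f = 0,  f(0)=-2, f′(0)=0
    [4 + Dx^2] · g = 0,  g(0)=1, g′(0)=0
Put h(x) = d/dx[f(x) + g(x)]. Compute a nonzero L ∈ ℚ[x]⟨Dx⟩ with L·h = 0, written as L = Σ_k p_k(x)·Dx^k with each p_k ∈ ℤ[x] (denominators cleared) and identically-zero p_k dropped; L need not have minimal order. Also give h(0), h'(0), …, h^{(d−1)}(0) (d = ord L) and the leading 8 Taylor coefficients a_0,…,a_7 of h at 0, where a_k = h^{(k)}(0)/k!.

f: a_k = -2, 0, 1, 0, -1/12, 0, 1/360, 0, …
g: a_k = 1, 0, -2, 0, 2/3, 0, -4/45, 0, …
f+g: L₀ = lclm(L_f,L_g), ord ≤ 2+2.
Derive L from L₀ (diff closure).
L = 4 + 5·Dx^2 + Dx^4  (order 4).
h: a_k = 0, -2, 0, 7/3, 0, -31/60, 0, 127/2520, …
ICs: h(0) = 0, h′(0) = -2, h′′(0) = 0, h′′′(0) = 14.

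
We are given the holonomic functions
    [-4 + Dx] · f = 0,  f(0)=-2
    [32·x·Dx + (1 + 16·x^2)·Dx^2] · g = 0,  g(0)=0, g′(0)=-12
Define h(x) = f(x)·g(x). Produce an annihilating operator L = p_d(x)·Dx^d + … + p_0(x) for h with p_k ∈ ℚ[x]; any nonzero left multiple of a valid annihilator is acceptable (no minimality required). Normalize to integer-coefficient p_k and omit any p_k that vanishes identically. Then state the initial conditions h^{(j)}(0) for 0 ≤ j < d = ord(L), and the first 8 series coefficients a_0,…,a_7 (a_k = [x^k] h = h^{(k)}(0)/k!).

L = (16 - 128·x + 256·x^2) + (-8 + 32·x - 128·x^2)·Dx + (1 + 16·x^2)·Dx^2  (order 2).
h: a_k = 0, 24, 96, 64, -256, 2304/5, 11264/3, -190464/35, …
ICs: h(0) = 0, h′(0) = 24.

f: a_k = -2, -8, -16, -64/3, -64/3, -256/15, -512/45, -2048/315, …
g: a_k = 0, -12, 0, 64, 0, -3072/5, 0, 49152/7, …
Product ⇒ symmetric product L₀, ord ≤ 2.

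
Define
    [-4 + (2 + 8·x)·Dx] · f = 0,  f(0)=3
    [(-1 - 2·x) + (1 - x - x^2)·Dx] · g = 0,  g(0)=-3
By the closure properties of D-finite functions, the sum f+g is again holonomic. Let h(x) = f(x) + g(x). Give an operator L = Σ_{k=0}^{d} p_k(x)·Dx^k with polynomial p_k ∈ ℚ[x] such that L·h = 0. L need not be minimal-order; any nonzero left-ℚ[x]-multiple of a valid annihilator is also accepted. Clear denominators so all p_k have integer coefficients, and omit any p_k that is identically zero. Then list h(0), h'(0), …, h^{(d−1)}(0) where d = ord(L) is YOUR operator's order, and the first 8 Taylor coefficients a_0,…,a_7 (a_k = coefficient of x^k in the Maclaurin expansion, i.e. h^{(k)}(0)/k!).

f: a_k = 3, 6, -6, 12, -30, 84, -252, 792, …
g: a_k = -3, -3, -6, -9, -15, -24, -39, -63, …
Sum ⇒ L₀ = lclm(L_f,L_g) in ℚ(x)⟨Dx⟩.
L = (12 + 48·x + 48·x^2 + 40·x^3) + (-8 - 30·x - 114·x^2 - 152·x^3 - 100·x^4)·Dx + (-1 + 5·x + 39·x^2 - 6·x^3 - 82·x^4 - 40·x^5)·Dx^2  (order 2).
h: a_k = 0, 3, -12, 3, -45, 60, -291, 729, …
ICs: h(0) = 0, h′(0) = 3.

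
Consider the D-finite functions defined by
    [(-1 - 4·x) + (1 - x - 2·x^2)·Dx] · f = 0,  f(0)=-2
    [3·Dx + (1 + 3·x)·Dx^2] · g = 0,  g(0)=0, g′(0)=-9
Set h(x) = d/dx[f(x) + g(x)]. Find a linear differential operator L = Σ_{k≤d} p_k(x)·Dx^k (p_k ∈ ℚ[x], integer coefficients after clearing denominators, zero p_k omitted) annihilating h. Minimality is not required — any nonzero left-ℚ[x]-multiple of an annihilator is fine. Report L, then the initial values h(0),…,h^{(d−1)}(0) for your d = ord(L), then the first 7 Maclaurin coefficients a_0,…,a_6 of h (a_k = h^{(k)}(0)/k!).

f: a_k = -2, -2, -6, -10, -22, -42, -86, …
g: a_k = 0, -9, 27/2, -27, 243/4, -729/5, 729/2, …
f+g: L₀ = lclm(L_f,L_g), ord ≤ 1+2.
Derive L from L₀ (diff closure).
L = (66 + 270·x + 576·x^2 + 336·x^3 + 288·x^4) + (4 + 96·x + 492·x^2 + 832·x^3 + 696·x^4 + 480·x^5)·Dx + (-3 - 19·x - 25·x^2 + 39·x^3 + 116·x^4 + 164·x^5 + 96·x^6)·Dx^2  (order 2).
h: a_k = -11, 15, -111, 155, -939, 1671, -7751, …
ICs: h(0) = -11, h′(0) = 15.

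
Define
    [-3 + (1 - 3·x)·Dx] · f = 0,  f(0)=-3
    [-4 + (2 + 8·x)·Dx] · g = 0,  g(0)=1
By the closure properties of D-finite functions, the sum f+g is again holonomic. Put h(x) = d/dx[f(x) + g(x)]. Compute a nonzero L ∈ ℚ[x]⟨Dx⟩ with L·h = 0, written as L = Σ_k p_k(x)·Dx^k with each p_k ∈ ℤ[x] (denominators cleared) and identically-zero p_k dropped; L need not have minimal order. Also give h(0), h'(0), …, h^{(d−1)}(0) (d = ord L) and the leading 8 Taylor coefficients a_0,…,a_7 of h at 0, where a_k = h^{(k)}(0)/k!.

f: a_k = -3, -9, -27, -81, -243, -729, -2187, -6561, …
g: a_k = 1, 2, -2, 4, -10, 28, -84, 264, …
Weyl lclm of L_f,L_g ⇒ L₀ (ord ≤ 2).
Derive L from L₀ (diff closure).
L = (-90 - 108·x) + (-21 - 252·x - 378·x^2)·Dx + (4 + 13·x - 39·x^2 - 108·x^3)·Dx^2  (order 2).
h: a_k = -7, -58, -231, -1012, -3505, -13626, -44079, -164328, …
ICs: h(0) = -7, h′(0) = -58.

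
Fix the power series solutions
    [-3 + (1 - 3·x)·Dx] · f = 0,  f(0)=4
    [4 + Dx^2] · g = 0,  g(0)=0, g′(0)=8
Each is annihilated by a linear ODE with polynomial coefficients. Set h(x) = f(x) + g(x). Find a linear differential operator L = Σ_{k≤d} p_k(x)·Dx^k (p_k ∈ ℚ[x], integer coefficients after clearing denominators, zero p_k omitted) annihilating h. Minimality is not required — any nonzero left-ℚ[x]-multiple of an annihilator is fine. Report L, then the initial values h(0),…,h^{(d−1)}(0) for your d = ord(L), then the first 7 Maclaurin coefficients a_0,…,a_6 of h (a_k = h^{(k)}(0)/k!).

L = (348 - 144·x + 216·x^2) + (-44 + 180·x - 216·x^2 + 216·x^3)·Dx + (87 - 36·x + 54·x^2)·Dx^2 + (-11 + 45·x - 54·x^2 + 54·x^3)·Dx^3  (order 3).
h: a_k = 4, 20, 36, 308/3, 324, 14596/15, 2916, …
ICs: h(0) = 4, h′(0) = 20, h′′(0) = 72.

f: a_k = 4, 12, 36, 108, 324, 972, 2916, …
g: a_k = 0, 8, 0, -16/3, 0, 16/15, 0, …
Sum ⇒ L₀ = lclm(L_f,L_g) in ℚ(x)⟨Dx⟩.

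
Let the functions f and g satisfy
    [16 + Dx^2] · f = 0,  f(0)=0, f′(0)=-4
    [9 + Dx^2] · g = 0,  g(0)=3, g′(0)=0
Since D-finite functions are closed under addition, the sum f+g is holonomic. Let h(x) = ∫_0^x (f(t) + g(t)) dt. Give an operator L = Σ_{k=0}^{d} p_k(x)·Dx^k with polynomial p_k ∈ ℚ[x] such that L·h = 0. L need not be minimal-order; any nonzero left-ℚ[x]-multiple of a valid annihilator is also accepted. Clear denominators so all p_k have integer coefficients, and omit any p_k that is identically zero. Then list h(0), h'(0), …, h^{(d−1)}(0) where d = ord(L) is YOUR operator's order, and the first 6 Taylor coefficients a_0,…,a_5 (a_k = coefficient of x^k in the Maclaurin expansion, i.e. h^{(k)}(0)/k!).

f: a_k = 0, -4, 0, 32/3, 0, -128/15, …
g: a_k = 3, 0, -27/2, 0, 81/8, 0, …
Sum ⇒ L₀ = lclm(L_f,L_g) in ℚ(x)⟨Dx⟩.
∫: right-multiply L₀ by Dx.
L = 144·Dx + 25·Dx^3 + Dx^5  (order 5).
h: a_k = 0, 3, -2, -9/2, 8/3, 81/40, …
ICs: h(0) = 0, h′(0) = 3, h′′(0) = -4, h′′′(0) = -27, h′′′′(0) = 64.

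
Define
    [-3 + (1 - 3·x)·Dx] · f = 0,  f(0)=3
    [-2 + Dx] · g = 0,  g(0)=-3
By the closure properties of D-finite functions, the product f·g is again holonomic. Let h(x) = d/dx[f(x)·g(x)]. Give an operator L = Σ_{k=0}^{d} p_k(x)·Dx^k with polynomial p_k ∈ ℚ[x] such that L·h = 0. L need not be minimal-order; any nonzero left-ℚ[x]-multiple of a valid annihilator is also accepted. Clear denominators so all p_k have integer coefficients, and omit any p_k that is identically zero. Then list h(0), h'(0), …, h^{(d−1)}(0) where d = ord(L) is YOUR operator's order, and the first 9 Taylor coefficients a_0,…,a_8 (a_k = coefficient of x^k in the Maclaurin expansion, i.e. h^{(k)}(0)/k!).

f: a_k = 3, 9, 27, 81, 243, 729, 2187, 6561, 19683, …
g: a_k = -3, -6, -6, -4, -2, -4/5, -4/15, -8/105, -2/105, …
f·g: L₀ = L_f ⊗_s L_g, ord ≤ 1·1.
Derive L from L₀ (diff closure).
L = (34 - 60·x + 36·x^2) + (-5 + 21·x - 18·x^2)·Dx  (order 1).
h: a_k = -45, -306, -1413, -5676, -21297, -76674, -1341803/5, -32203288/35, -108686101/35, …
ICs: h(0) = -45.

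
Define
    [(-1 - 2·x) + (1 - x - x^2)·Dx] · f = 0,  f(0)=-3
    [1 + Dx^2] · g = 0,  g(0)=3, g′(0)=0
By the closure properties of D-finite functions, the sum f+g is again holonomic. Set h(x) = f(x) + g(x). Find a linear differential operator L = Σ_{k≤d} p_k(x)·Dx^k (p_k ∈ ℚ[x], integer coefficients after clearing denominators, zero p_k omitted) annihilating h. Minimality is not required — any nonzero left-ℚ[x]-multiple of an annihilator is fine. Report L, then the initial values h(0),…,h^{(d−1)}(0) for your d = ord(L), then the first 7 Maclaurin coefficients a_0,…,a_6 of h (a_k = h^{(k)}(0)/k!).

f: a_k = -3, -3, -6, -9, -15, -24, -39, …
g: a_k = 3, 0, -3/2, 0, 1/8, 0, -1/240, …
Sum ⇒ L₀ = lclm(L_f,L_g) in ℚ(x)⟨Dx⟩.
L = (19 + 48·x + 31·x^2 + 24·x^3 + 5·x^4 + 2·x^5) + (-5 + x + 4·x^2 + 7·x^3 + 6·x^4 + 3·x^5 + x^6)·Dx + (19 + 48·x + 31·x^2 + 24·x^3 + 5·x^4 + 2·x^5)·Dx^2 + (-5 + x + 4·x^2 + 7·x^3 + 6·x^4 + 3·x^5 + x^6)·Dx^3  (order 3).
h: a_k = 0, -3, -15/2, -9, -119/8, -24, -9361/240, …
ICs: h(0) = 0, h′(0) = -3, h′′(0) = -15.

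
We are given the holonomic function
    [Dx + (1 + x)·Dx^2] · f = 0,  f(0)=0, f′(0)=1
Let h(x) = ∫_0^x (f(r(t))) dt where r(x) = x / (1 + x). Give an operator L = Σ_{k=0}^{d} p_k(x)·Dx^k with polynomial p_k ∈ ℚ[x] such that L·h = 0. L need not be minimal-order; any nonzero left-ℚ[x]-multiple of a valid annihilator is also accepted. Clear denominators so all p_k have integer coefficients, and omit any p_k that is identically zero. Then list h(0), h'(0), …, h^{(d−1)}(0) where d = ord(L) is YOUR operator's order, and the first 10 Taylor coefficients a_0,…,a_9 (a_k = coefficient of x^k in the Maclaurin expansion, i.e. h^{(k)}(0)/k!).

L = (3 + 4·x)·Dx^2 + (1 + 3·x + 2·x^2)·Dx^3  (order 3).
h: a_k = 0, 0, 1/2, -1/2, 7/12, -3/4, 31/30, -3/2, 127/56, -85/24, …
ICs: h(0) = 0, h′(0) = 0, h′′(0) = 1.

f: a_k = 0, 1, -1/2, 1/3, -1/4, 1/5, -1/6, 1/7, -1/8, 1/9, …
f∘r: x↦r, Dx↦Dx/r' in L_f ⇒ L₀.
h=∫₀ˣh₀: take L = L₀·Dx.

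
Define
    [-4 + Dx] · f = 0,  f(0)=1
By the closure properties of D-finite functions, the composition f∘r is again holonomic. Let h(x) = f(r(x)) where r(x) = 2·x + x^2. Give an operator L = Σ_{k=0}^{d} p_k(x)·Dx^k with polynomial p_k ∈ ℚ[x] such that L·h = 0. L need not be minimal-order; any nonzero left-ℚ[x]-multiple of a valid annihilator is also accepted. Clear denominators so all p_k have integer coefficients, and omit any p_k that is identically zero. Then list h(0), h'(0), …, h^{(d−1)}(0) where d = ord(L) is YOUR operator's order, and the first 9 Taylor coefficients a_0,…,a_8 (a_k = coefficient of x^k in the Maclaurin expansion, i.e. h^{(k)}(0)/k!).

f: a_k = 1, 4, 8, 32/3, 32/3, 128/15, 256/45, 1024/315, 512/315, …
f∘r: x↦r, Dx↦Dx/r' in L_f ⇒ L₀.
L = (-8 - 8·x) + Dx  (order 1).
h: a_k = 1, 8, 36, 352/3, 920/3, 3392/5, 59104/45, 717056/315, 376928/105, …
ICs: h(0) = 1.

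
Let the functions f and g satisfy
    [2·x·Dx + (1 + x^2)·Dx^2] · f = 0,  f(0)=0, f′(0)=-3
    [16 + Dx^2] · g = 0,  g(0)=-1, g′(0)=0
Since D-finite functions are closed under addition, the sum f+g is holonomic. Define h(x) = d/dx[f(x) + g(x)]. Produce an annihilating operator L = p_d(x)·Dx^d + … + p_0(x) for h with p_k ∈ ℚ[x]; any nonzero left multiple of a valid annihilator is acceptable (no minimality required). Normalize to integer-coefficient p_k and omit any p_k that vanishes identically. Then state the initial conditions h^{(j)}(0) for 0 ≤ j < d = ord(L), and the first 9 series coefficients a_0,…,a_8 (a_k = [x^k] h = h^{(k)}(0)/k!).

f: a_k = 0, -3, 0, 1, 0, -3/5, 0, 3/7, 0, …
g: a_k = -1, 0, 8, 0, -32/3, 0, 256/45, 0, -512/315, …
L₀ := lclm(L_f,L_g); ord L₀ ≤ 2+2.
Differentiate: ansatz ord ≤ ord L₀ ⇒ L.
L = (64·x + 704·x^3 + 256·x^5) + (112 + 416·x^2 + 432·x^4 + 128·x^6)·Dx + (4·x + 44·x^3 + 16·x^5)·Dx^2 + (7 + 26·x^2 + 27·x^4 + 8·x^6)·Dx^3  (order 3).
h: a_k = -3, 16, 3, -128/3, -3, 512/15, 3, -4096/315, -3, …
ICs: h(0) = -3, h′(0) = 16, h′′(0) = 6.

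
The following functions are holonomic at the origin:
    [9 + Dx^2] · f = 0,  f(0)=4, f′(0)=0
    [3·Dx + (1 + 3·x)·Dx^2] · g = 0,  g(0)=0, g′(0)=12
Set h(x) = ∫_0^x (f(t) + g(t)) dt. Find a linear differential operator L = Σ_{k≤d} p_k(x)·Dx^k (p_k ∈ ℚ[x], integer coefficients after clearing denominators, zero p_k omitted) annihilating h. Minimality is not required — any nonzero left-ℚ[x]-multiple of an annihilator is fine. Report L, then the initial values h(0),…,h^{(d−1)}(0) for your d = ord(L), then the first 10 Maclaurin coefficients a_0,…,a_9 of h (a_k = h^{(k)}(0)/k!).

L = (63 + 54·x + 81·x^2)·Dx^2 + (9 + 45·x + 81·x^2 + 81·x^3)·Dx^3 + (7 + 6·x + 9·x^2)·Dx^4 + (1 + 5·x + 9·x^2 + 9·x^3)·Dx^5  (order 5).
h: a_k = 0, 4, 6, -12, 9, -27/2, 162/5, -9801/140, 2187/14, -408159/1120, …
ICs: h(0) = 0, h′(0) = 4, h′′(0) = 12, h′′′(0) = -72, h′′′′(0) = 216.

f: a_k = 4, 0, -18, 0, 27/2, 0, -81/20, 0, 729/1120, 0, …
g: a_k = 0, 12, -18, 36, -81, 972/5, -486, 8748/7, -6561/2, 8748, …
h₀=f+g: left-lcm gives L₀, ord ≤ 4.
Integrate: L := L₀·Dx.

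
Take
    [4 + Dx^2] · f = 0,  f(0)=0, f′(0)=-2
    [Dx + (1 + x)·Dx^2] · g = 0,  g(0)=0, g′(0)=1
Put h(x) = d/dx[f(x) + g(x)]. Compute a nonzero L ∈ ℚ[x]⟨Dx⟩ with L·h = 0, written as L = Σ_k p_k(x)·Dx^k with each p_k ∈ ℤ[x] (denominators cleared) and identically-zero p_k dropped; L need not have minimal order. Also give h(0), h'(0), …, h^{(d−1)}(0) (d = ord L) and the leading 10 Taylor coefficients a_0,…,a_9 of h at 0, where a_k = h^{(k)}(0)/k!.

f: a_k = 0, -2, 0, 4/3, 0, -4/15, 0, 8/315, 0, -4/2835, …
g: a_k = 0, 1, -1/2, 1/3, -1/4, 1/5, -1/6, 1/7, -1/8, 1/9, …
h₀=f+g: left-lcm gives L₀, ord ≤ 4.
Differentiate: ansatz ord ≤ ord L₀ ⇒ L.
L = (20 + 16·x + 8·x^2) + (12 + 28·x + 24·x^2 + 8·x^3)·Dx + (5 + 4·x + 2·x^2)·Dx^2 + (3 + 7·x + 6·x^2 + 2·x^3)·Dx^3  (order 3).
h: a_k = -1, -1, 5, -1, -1/3, -1, 53/45, -1, 311/315, -1, …
ICs: h(0) = -1, h′(0) = -1, h′′(0) = 10.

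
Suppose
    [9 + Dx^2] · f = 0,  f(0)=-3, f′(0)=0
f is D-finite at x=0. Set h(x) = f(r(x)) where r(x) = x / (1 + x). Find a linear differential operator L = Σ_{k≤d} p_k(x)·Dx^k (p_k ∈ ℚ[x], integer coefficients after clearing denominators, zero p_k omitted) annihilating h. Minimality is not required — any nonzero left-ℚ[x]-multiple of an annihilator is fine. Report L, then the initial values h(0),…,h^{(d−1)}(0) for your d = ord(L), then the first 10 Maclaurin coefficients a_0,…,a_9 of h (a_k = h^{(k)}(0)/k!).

f: a_k = -3, 0, 27/2, 0, -81/8, 0, 243/80, 0, -2187/4480, 0, …
Substitute x→r, Dx→(1/r')Dx; clear ⇒ L₀.
L = 9 + (2 + 6·x + 6·x^2 + 2·x^3)·Dx + (1 + 4·x + 6·x^2 + 4·x^3 + x^4)·Dx^2  (order 2).
h: a_k = -3, 0, 27/2, -27, 243/8, -27/2, -2457/80, 4131/40, -880659/4480, 163971/560, …
ICs: h(0) = -3, h′(0) = 0.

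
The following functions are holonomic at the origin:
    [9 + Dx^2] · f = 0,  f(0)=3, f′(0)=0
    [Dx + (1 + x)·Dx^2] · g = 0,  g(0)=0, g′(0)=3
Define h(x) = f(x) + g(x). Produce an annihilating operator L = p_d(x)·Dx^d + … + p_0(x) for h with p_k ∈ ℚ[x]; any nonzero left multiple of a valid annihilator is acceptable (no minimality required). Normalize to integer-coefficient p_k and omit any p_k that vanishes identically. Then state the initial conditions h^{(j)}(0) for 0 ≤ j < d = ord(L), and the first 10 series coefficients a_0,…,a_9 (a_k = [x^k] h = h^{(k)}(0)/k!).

f: a_k = 3, 0, -27/2, 0, 81/8, 0, -243/80, 0, 2187/4480, 0, …
g: a_k = 0, 3, -3/2, 1, -3/4, 3/5, -1/2, 3/7, -3/8, 1/3, …
h₀=f+g: left-lcm gives L₀, ord ≤ 4.
L = (135 + 162·x + 81·x^2)·Dx + (99 + 261·x + 243·x^2 + 81·x^3)·Dx^2 + (15 + 18·x + 9·x^2)·Dx^3 + (11 + 29·x + 27·x^2 + 9·x^3)·Dx^4  (order 4).
h: a_k = 3, 3, -15, 1, 75/8, 3/5, -283/80, 3/7, 507/4480, 1/3, …
ICs: h(0) = 3, h′(0) = 3, h′′(0) = -30, h′′′(0) = 6.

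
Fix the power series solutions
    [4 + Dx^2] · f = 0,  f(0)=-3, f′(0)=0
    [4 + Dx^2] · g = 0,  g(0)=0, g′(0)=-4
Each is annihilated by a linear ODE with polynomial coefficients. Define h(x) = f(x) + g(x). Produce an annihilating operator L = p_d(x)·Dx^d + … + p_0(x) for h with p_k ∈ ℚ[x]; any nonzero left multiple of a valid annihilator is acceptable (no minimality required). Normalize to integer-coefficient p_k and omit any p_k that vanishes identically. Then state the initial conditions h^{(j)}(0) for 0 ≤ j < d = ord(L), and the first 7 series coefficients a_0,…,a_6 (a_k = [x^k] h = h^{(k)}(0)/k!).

L = 4 + Dx^2  (order 2).
h: a_k = -3, -4, 6, 8/3, -2, -8/15, 4/15, …
ICs: h(0) = -3, h′(0) = -4.

f: a_k = -3, 0, 6, 0, -2, 0, 4/15, …
g: a_k = 0, -4, 0, 8/3, 0, -8/15, 0, …
f+g: L₀ = lclm(L_f,L_g), ord ≤ 2+2.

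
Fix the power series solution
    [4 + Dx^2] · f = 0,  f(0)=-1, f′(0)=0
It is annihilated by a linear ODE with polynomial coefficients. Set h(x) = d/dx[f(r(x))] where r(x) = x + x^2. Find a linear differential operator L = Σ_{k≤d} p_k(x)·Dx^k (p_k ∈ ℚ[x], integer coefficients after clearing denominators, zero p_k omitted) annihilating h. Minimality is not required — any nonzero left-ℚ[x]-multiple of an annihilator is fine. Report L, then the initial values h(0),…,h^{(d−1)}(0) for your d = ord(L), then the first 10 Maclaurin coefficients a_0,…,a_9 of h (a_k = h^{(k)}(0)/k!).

f: a_k = -1, 0, 2, 0, -2/3, 0, 4/45, 0, -2/315, 0, …
h₀=f(r): pull back L_f along r ⇒ L₀.
Derive L from L₀ (diff closure).
L = (16 + 32·x + 96·x^2 + 128·x^3 + 64·x^4) + (-6 - 12·x)·Dx + (1 + 4·x + 4·x^2)·Dx^2  (order 2).
h: a_k = 0, 4, 12, 16/3, -40/3, -352/15, -224/15, 1664/315, 544/35, 32768/2835, …
ICs: h(0) = 0, h′(0) = 4.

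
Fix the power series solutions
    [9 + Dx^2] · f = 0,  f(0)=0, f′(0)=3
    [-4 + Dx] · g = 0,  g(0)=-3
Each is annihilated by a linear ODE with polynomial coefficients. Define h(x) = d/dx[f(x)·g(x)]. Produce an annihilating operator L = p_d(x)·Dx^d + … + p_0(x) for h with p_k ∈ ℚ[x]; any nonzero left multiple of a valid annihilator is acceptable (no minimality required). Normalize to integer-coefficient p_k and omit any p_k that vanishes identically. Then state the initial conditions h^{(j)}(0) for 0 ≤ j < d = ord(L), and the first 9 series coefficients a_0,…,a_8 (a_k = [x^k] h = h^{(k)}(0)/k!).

f: a_k = 0, 3, 0, -9/2, 0, 81/40, 0, -243/560, 0, …
g: a_k = -3, -12, -24, -32, -32, -128/5, -256/15, -1024/105, -512/105, …
Product ⇒ symmetric product L₀, ord ≤ 2.
Differentiate: ansatz ord ≤ ord L₀ ⇒ L.
L = 25 - 8·Dx + Dx^2  (order 2).
h: a_k = -9, -72, -351/2, -168, 237/8, 1287/5, 25481/80, 1054/5, 307359/4480, …
ICs: h(0) = -9, h′(0) = -72.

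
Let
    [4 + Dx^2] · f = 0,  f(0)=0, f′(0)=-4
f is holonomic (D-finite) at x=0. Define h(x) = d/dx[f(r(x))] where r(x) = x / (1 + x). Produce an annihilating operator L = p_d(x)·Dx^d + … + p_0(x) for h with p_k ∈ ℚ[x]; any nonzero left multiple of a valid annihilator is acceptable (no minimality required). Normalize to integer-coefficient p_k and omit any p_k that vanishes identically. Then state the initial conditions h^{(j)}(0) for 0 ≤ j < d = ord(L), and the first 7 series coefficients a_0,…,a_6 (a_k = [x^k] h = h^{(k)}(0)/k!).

f: a_k = 0, -4, 0, 8/3, 0, -8/15, 0, …
Change of var in L_f (x↦r) gives L₀.
h=h₀': d/dx-closure on L₀ ⇒ L.
L = (10 + 12·x + 6·x^2) + (6 + 18·x + 18·x^2 + 6·x^3)·Dx + (1 + 4·x + 6·x^2 + 4·x^3 + x^4)·Dx^2  (order 2).
h: a_k = -4, 8, -4, -16, 172/3, -120, 8836/45, …
ICs: h(0) = -4, h′(0) = 8.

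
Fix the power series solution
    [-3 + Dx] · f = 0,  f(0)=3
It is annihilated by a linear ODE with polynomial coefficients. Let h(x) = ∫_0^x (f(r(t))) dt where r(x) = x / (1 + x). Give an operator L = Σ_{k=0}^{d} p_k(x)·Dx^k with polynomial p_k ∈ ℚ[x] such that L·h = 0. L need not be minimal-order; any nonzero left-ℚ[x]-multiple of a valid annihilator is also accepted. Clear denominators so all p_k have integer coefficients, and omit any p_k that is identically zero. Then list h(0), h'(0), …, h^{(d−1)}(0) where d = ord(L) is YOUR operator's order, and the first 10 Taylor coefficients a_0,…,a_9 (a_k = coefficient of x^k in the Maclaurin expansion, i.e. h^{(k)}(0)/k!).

L = -3·Dx + (1 + 2·x + x^2)·Dx^2  (order 2).
h: a_k = 0, 3, 9/2, 3/2, -9/8, 9/40, 21/80, -207/560, 1233/4480, -541/4480, …
ICs: h(0) = 0, h′(0) = 3.

f: a_k = 3, 9, 27/2, 27/2, 81/8, 243/40, 243/80, 729/560, 2187/4480, 729/4480, …
Substitute x→r, Dx→(1/r')Dx; clear ⇒ L₀.
Integrate: L := L₀·Dx.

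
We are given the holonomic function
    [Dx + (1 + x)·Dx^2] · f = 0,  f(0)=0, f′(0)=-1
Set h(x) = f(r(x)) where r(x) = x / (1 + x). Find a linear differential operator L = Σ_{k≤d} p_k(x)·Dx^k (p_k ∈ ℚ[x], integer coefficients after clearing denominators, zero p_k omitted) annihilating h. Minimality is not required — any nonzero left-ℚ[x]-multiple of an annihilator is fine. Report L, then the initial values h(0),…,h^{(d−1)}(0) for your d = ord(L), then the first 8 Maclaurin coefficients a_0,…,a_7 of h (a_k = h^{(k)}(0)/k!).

f: a_k = 0, -1, 1/2, -1/3, 1/4, -1/5, 1/6, -1/7, …
Substitute x→r, Dx→(1/r')Dx; clear ⇒ L₀.
L = (3 + 4·x)·Dx + (1 + 3·x + 2·x^2)·Dx^2  (order 2).
h: a_k = 0, -1, 3/2, -7/3, 15/4, -31/5, 21/2, -127/7, …
ICs: h(0) = 0, h′(0) = -1.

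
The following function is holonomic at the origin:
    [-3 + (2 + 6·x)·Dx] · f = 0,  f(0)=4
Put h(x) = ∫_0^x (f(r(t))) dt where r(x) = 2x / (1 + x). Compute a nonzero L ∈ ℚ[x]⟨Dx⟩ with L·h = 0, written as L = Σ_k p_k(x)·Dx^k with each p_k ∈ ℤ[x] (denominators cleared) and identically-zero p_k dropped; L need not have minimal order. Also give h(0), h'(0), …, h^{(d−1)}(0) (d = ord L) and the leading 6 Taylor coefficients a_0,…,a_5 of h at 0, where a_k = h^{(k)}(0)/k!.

L = -3·Dx + (1 + 8·x + 7·x^2)·Dx^2  (order 2).
h: a_k = 0, 4, 6, -10, 51/2, -861/10, …
ICs: h(0) = 0, h′(0) = 4.

f: a_k = 4, 6, -9/2, 27/4, -405/32, 1701/64, …
h₀=f(r): pull back L_f along r ⇒ L₀.
∫: right-multiply L₀ by Dx.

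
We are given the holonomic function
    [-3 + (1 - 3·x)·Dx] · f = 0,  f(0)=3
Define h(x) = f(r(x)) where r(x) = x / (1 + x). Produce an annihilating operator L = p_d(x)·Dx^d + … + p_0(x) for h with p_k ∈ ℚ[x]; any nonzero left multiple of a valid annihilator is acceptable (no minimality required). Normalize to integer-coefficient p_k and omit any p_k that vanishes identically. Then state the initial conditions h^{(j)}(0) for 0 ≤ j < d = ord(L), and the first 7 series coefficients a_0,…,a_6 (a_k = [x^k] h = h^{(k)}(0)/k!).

L = 3 + (-1 + x + 2·x^2)·Dx  (order 1).
h: a_k = 3, 9, 18, 36, 72, 144, 288, …
ICs: h(0) = 3.

f: a_k = 3, 9, 27, 81, 243, 729, 2187, …
Change of var in L_f (x↦r) gives L₀.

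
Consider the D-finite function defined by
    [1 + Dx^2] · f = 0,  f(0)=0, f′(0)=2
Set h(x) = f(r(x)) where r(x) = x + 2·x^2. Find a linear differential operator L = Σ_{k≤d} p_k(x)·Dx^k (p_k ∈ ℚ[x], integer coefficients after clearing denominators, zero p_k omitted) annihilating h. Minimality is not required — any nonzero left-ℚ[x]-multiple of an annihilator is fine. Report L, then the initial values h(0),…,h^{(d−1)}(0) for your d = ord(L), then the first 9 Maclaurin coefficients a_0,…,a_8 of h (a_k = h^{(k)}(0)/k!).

L = (1 + 12·x + 48·x^2 + 64·x^3) - 4·Dx + (1 + 4·x)·Dx^2  (order 2).
h: a_k = 0, 2, 4, -1/3, -2, -239/60, -5/2, 1679/2520, 239/180, …
ICs: h(0) = 0, h′(0) = 2.

f: a_k = 0, 2, 0, -1/3, 0, 1/60, 0, -1/2520, 0, …
Substitute x→r, Dx→(1/r')Dx; clear ⇒ L₀.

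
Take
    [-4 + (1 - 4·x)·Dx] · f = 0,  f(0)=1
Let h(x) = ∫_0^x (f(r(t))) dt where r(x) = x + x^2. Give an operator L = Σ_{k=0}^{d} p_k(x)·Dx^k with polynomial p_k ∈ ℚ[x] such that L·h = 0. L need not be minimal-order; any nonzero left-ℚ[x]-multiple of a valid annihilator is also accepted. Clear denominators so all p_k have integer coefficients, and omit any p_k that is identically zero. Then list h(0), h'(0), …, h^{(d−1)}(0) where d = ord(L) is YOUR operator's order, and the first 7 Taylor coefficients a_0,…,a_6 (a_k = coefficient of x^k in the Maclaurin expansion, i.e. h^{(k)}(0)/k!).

L = (4 + 8·x)·Dx + (-1 + 4·x + 4·x^2)·Dx^2  (order 2).
h: a_k = 0, 1, 2, 20/3, 24, 464/5, 1120/3, …
ICs: h(0) = 0, h′(0) = 1.

f: a_k = 1, 4, 16, 64, 256, 1024, 4096, …
f∘r: x↦r, Dx↦Dx/r' in L_f ⇒ L₀.
∫: right-multiply L₀ by Dx.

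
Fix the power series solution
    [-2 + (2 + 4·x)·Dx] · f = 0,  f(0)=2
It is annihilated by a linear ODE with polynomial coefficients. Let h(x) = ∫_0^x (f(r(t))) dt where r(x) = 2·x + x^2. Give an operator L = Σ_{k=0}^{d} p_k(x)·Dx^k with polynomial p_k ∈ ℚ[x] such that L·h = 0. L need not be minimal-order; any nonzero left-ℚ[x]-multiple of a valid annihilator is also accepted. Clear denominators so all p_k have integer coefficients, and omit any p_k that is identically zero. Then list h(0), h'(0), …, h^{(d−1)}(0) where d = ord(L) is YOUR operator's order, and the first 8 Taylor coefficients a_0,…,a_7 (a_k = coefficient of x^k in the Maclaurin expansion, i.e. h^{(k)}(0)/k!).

f: a_k = 2, 2, -1, 1, -5/4, 7/4, -21/8, 33/8, …
Change of var in L_f (x↦r) gives L₀.
Integrate: L := L₀·Dx.
L = (-2 - 2·x)·Dx + (1 + 4·x + 2·x^2)·Dx^2  (order 2).
h: a_k = 0, 2, 2, -2/3, 1, -9/5, 11/3, -57/7, …
ICs: h(0) = 0, h′(0) = 2.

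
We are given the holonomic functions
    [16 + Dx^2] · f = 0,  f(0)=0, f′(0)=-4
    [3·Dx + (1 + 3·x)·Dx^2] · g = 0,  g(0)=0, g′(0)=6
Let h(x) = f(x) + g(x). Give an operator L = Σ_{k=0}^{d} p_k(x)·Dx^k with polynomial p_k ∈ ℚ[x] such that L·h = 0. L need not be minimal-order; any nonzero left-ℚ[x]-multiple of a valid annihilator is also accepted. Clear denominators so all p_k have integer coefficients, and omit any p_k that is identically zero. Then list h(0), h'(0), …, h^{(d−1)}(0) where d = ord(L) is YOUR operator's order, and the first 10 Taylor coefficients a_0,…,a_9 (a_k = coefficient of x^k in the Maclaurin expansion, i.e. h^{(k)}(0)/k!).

L = (1680 + 2304·x + 3456·x^2)·Dx + (272 + 1584·x + 3456·x^2 + 3456·x^3)·Dx^2 + (105 + 144·x + 216·x^2)·Dx^3 + (17 + 99·x + 216·x^2 + 216·x^3)·Dx^4  (order 4).
h: a_k = 0, 2, -9, 86/3, -81/2, 266/3, -243, 197854/315, -6561/4, 12398242/2835, …
ICs: h(0) = 0, h′(0) = 2, h′′(0) = -18, h′′′(0) = 172.

f: a_k = 0, -4, 0, 32/3, 0, -128/15, 0, 1024/315, 0, -2048/2835, …
g: a_k = 0, 6, -9, 18, -81/2, 486/5, -243, 4374/7, -6561/4, 4374, …
h₀=f+g: left-lcm gives L₀, ord ≤ 4.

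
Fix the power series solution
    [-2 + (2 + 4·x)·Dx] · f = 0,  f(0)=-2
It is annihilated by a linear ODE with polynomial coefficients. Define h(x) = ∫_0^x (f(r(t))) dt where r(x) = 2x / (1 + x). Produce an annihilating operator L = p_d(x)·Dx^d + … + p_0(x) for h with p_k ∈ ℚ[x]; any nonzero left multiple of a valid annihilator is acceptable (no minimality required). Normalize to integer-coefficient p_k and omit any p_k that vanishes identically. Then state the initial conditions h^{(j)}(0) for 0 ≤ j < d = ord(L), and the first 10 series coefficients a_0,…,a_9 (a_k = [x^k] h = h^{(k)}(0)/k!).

L = -2·Dx + (1 + 6·x + 5·x^2)·Dx^2  (order 2).
h: a_k = 0, -2, -2, 8/3, -5, 12, -34, 752/7, -731/2, 11800/9, …
ICs: h(0) = 0, h′(0) = -2.

f: a_k = -2, -2, 1, -1, 5/4, -7/4, 21/8, -33/8, 429/64, -715/64, …
f∘r: x↦r, Dx↦Dx/r' in L_f ⇒ L₀.
h=∫h₀ ⇒ L = L₀·Dx.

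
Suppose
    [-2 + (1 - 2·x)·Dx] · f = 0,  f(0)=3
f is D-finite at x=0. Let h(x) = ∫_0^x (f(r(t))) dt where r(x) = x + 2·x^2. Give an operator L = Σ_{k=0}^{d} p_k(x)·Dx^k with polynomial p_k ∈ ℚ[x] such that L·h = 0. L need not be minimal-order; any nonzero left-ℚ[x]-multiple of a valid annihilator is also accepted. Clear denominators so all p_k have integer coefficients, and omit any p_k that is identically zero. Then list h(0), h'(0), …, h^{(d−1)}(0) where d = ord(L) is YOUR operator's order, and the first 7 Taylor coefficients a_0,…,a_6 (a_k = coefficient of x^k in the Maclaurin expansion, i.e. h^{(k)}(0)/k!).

f: a_k = 3, 6, 12, 24, 48, 96, 192, …
h₀=f(r): pull back L_f along r ⇒ L₀.
h=∫h₀ ⇒ L = L₀·Dx.
L = (2 + 8·x)·Dx + (-1 + 2·x + 4·x^2)·Dx^2  (order 2).
h: a_k = 0, 3, 3, 8, 18, 48, 128, …
ICs: h(0) = 0, h′(0) = 3.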